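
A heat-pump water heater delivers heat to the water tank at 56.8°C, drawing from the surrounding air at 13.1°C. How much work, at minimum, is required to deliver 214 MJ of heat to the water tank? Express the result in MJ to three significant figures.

In absolute terms T_C = 286.25 K and T_H = 329.95 K, so ΔT = 43.70 K.
The reversible limit is COP_HP = T_H/ΔT = 7.550, so W_min = Q_H/COP = Q_H·ΔT/T_H.
W_min = 214.0 × 43.70/329.95 = 28.34 MJ.

28.3 MJ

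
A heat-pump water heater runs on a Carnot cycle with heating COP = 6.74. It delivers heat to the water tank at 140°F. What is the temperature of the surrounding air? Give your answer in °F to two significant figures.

51 °F

COP_HP = T_H/(T_H − T_C) gives T_H − T_C = T_H/COP.
With T_H = 333.15 K, T_C = 333.15 × (1 − 1/6.74) = 283.72 K.
Converting, 283.72 K = 51.03°F.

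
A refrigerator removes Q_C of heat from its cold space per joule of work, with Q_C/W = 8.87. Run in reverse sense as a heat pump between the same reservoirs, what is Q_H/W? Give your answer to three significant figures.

9.87

The first law on one cycle gives Q_H = Q_C + W, so Q_H/W = Q_C/W + 1.
COP_HP = COP_R + 1 = 8.87 + 1 = 9.87.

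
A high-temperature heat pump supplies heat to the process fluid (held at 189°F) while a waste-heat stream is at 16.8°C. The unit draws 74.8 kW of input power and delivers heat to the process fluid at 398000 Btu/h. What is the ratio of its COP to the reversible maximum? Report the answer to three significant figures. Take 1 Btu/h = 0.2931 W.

Converting, Q̇_H = 398000 Btu/h = 116.7 kW, so COP_actual = Q̇_H/Ẇ = 116.7/74.80 = 1.560.
In absolute terms T_C = 289.95 K and T_H = 360.37 K, so ΔT = 70.42 K.
COP_Carnot = T_H/ΔT = 360.37/70.42 = 5.117.
η_II = COP_actual/COP_Carnot = 1.560/5.117 = 0.3048.

0.305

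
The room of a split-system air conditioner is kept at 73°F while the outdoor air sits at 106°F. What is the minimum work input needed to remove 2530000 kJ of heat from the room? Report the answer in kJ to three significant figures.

157000 kJ

In absolute terms T_C = 295.93 K and T_H = 314.26 K, so ΔT = 18.33 K.
The reversible limit is COP_R = T_C/ΔT = 16.14, so W_min = Q_C/COP = Q_C·ΔT/T_C.
W_min = 2530000 × 18.33/295.93 = 156700 kJ.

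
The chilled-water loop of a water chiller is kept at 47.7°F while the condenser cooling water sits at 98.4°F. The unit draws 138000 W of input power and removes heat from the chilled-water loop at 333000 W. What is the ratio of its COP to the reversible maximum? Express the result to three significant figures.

0.241

COP_actual = Q̇_C/Ẇ = 333000/138000 = 2.413.
In absolute terms T_C = 281.87 K and T_H = 310.04 K, so ΔT = 28.17 K.
COP_Carnot = T_C/ΔT = 281.87/28.17 = 10.01.
η_II = COP_actual/COP_Carnot = 2.413/10.01 = 0.2411.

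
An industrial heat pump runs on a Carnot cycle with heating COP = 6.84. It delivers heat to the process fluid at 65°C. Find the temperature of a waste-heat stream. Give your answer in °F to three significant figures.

60.0 °F

COP_HP = T_H/(T_H − T_C) gives T_H − T_C = T_H/COP.
With T_H = 338.15 K, T_C = 338.15 × (1 − 1/6.84) = 288.71 K.
Converting, 288.71 K = 60.01°F.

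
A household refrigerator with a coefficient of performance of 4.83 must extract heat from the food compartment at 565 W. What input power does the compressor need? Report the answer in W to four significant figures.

117.0 W

Ẇ = Q̇_C/COP = 565.0/4.83 = 117.0 W.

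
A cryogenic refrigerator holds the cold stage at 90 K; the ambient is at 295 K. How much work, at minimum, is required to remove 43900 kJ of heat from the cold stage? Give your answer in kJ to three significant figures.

100000 kJ

The reservoir spacing is ΔT = 295 − 90 = 205.0 K.
The reversible limit is COP_R = T_C/ΔT = 0.4390, so W_min = Q_C/COP = Q_C·ΔT/T_C.
W_min = 43900 × 205.0/90.00 = 99990 kJ.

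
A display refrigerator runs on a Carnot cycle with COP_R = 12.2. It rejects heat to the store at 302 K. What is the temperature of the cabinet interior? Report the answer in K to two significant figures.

For a Carnot refrigerator COP_R = T_C/(T_H − T_C), so T_C = COP·T_H/(1 + COP).
With T_H = 302.00 K, T_C = 12.2 × 302.00/13.20 = 279.12 K.

280 K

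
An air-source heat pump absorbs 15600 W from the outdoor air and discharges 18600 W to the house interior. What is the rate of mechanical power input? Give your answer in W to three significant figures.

3000 W

For a cyclic device the first law requires Q̇_H = Q̇_C + Ẇ.
Ẇ = Q̇_H − Q̇_C = 3000 W.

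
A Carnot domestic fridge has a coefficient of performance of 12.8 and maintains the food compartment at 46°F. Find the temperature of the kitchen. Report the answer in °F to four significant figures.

COP_R = T_C/(T_H − T_C) gives T_H − T_C = T_C/COP.
With T_C = 280.93 K, T_H = 280.93 × (1 + 1/12.8) = 302.88 K.
Converting, 302.88 K = 85.51°F.

85.51 °F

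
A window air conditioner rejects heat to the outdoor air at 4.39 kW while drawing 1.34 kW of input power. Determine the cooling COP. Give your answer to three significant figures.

2.28

The first law gives Q̇_H = Q̇_C + Ẇ, so the three rates are Q̇_C = 3.050, Q̇_H = 4.390, Ẇ = 1.340 kW.
COP_R = Q̇_C/Ẇ = 3.050/1.340 = 2.276.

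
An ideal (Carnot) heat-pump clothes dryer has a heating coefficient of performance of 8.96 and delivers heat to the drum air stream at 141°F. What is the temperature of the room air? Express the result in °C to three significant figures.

COP_HP = T_H/(T_H − T_C) gives T_H − T_C = T_H/COP.
With T_H = 333.71 K, T_C = 333.71 × (1 − 1/8.96) = 296.46 K.
Converting, 296.46 K = 23.31°C.

23.3 °C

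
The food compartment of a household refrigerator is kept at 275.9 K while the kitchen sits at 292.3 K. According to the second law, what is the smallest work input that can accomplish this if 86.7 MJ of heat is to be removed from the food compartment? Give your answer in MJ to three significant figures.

5.15 MJ

The reservoir spacing is ΔT = 292.3 − 275.9 = 16.40 K.
The reversible limit is COP_R = T_C/ΔT = 16.82, so W_min = Q_C/COP = Q_C·ΔT/T_C.
W_min = 86.70 × 16.40/275.90 = 5.154 MJ.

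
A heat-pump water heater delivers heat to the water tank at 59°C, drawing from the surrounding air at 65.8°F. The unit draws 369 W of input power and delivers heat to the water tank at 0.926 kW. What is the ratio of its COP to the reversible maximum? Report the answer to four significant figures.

Converting, Q̇_H = 0.9260 kW = 926.0 W, so COP_actual = Q̇_H/Ẇ = 926.0/369.0 = 2.509.
In absolute terms T_C = 291.93 K and T_H = 332.15 K, so ΔT = 40.22 K.
COP_Carnot = T_H/ΔT = 332.15/40.22 = 8.258.
η_II = COP_actual/COP_Carnot = 2.509/8.258 = 0.3039.

0.3039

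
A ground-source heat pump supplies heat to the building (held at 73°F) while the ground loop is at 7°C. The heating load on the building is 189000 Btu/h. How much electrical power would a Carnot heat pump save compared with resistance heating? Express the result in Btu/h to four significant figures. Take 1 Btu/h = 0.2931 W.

In absolute terms T_C = 280.15 K and T_H = 295.93 K, so ΔT = 15.78 K.
COP_Carnot = T_H/ΔT = 295.93/15.78 = 18.76.
Resistance heating needs Ẇ_res = Q̇_H = 189000 Btu/h; the reversible heat pump needs only Ẇ_hp = Q̇_H/COP = 10080 Btu/h.
Saving = 189000 − 10080 = 178900 Btu/h.

178900 Btu/h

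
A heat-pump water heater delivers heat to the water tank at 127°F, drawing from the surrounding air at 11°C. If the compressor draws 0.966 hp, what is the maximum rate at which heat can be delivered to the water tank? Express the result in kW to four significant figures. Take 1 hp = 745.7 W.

In absolute terms T_C = 284.15 K and T_H = 325.93 K, so ΔT = 41.78 K.
COP_Carnot = T_H/ΔT = 325.93/41.78 = 7.801.
Q̇_max = COP_Carnot × Ẇ = 7.801 × 0.9660 hp = 7.536 hp = 5.620 kW.

5.620 kW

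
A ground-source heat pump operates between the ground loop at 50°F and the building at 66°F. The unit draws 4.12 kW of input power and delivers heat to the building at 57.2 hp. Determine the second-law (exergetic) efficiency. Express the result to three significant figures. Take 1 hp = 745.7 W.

0.315

Converting, Q̇_H = 57.20 hp = 42.65 kW, so COP_actual = Q̇_H/Ẇ = 42.65/4.120 = 10.35.
In absolute terms T_C = 283.15 K and T_H = 292.04 K, so ΔT = 8.889 K.
COP_Carnot = T_H/ΔT = 292.04/8.889 = 32.85.
η_II = COP_actual/COP_Carnot = 10.35/32.85 = 0.3151.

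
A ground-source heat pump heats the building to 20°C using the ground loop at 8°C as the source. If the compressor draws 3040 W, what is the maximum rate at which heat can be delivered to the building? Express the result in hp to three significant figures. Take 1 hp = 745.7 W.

In absolute terms T_C = 281.15 K and T_H = 293.15 K, so ΔT = 12.00 K.
COP_Carnot = T_H/ΔT = 293.15/12.00 = 24.43.
Q̇_max = COP_Carnot × Ẇ = 24.43 × 3040 W = 74260 W = 99.59 hp.

99.6 hp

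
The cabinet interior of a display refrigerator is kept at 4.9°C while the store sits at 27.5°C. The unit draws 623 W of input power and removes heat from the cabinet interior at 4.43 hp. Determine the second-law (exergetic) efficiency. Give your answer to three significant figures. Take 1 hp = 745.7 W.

Converting, Q̇_C = 4.430 hp = 3303 W, so COP_actual = Q̇_C/Ẇ = 3303/623.0 = 5.302.
In absolute terms T_C = 278.05 K and T_H = 300.65 K, so ΔT = 22.60 K.
COP_Carnot = T_C/ΔT = 278.05/22.60 = 12.30.
η_II = COP_actual/COP_Carnot = 5.302/12.30 = 0.4310.

0.431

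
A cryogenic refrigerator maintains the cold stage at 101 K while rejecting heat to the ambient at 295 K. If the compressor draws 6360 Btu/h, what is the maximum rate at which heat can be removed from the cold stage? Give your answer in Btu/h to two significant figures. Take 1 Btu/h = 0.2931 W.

The reservoir spacing is ΔT = 295 − 101 = 194.0 K.
COP_Carnot = T_C/ΔT = 101.00/194.0 = 0.5206.
Q̇_max = COP_Carnot × Ẇ = 0.5206 × 6360 Btu/h = 3311 Btu/h.

3300 Btu/h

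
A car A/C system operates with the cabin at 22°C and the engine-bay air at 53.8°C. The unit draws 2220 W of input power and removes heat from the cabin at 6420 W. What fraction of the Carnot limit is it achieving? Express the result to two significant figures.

COP_actual = Q̇_C/Ẇ = 6420/2220 = 2.892.
In absolute terms T_C = 295.15 K and T_H = 326.95 K, so ΔT = 31.80 K.
COP_Carnot = T_C/ΔT = 295.15/31.80 = 9.281.
η_II = COP_actual/COP_Carnot = 2.892/9.281 = 0.3116.

0.31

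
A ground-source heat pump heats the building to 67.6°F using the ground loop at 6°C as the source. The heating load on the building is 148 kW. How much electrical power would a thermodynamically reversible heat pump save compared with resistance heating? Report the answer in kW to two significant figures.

140 kW

In absolute terms T_C = 279.15 K and T_H = 292.93 K, so ΔT = 13.78 K.
COP_Carnot = T_H/ΔT = 292.93/13.78 = 21.26.
Resistance heating needs Ẇ_res = Q̇_H = 148.0 kW; the reversible heat pump needs only Ẇ_hp = Q̇_H/COP = 6.961 kW.
Saving = 148.0 − 6.961 = 141.0 kW.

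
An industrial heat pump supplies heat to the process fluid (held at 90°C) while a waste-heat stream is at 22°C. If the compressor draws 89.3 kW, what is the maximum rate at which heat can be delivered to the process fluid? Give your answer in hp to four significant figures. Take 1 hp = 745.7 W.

639.5 hp

In absolute terms T_C = 295.15 K and T_H = 363.15 K, so ΔT = 68.00 K.
COP_Carnot = T_H/ΔT = 363.15/68.00 = 5.340.
Q̇_max = COP_Carnot × Ẇ = 5.340 × 89.30 kW = 476.9 kW = 639.5 hp.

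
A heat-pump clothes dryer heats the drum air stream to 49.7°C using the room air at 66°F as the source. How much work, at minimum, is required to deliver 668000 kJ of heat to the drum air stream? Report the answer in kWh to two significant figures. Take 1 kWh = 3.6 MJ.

In absolute terms T_C = 292.04 K and T_H = 322.85 K, so ΔT = 30.81 K.
The reversible limit is COP_HP = T_H/ΔT = 10.48, so W_min = Q_H/COP = Q_H·ΔT/T_H.
W_min = 668000 × 30.81/322.85 = 63750 kJ = 17.71 kWh.

18 kWh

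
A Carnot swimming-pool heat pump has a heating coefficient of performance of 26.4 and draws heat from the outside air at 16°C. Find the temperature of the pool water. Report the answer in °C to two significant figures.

27 °C

COP_HP = T_H/(T_H − T_C) rearranges to T_H = COP·T_C/(COP − 1).
With T_C = 289.15 K, T_H = 26.4 × 289.15/25.40 = 300.53 K.
Converting, 300.53 K = 27.38°C.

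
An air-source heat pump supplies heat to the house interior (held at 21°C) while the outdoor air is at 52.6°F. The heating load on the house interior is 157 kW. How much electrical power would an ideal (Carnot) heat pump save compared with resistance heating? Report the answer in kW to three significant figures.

152 kW

In absolute terms T_C = 284.59 K and T_H = 294.15 K, so ΔT = 9.556 K.
COP_Carnot = T_H/ΔT = 294.15/9.556 = 30.78.
Resistance heating needs Ẇ_res = Q̇_H = 157.0 kW; the reversible heat pump needs only Ẇ_hp = Q̇_H/COP = 5.100 kW.
Saving = 157.0 − 5.100 = 151.9 kW.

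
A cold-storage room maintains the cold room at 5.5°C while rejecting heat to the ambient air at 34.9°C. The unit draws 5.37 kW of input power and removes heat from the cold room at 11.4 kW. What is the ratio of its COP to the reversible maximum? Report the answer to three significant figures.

0.224

COP_actual = Q̇_C/Ẇ = 11.40/5.370 = 2.123.
In absolute terms T_C = 278.65 K and T_H = 308.05 K, so ΔT = 29.40 K.
COP_Carnot = T_C/ΔT = 278.65/29.40 = 9.478.
η_II = COP_actual/COP_Carnot = 2.123/9.478 = 0.2240.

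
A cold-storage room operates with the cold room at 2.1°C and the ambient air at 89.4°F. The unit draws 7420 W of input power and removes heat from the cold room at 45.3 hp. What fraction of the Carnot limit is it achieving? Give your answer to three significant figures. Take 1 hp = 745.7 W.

Converting, Q̇_C = 45.30 hp = 33780 W, so COP_actual = Q̇_C/Ẇ = 33780/7420 = 4.553.
In absolute terms T_C = 275.25 K and T_H = 305.04 K, so ΔT = 29.79 K.
COP_Carnot = T_C/ΔT = 275.25/29.79 = 9.240.
η_II = COP_actual/COP_Carnot = 4.553/9.240 = 0.4927.

0.493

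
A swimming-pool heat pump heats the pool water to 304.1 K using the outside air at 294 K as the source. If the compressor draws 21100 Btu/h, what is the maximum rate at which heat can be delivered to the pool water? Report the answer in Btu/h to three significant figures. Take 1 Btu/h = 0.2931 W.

The reservoir spacing is ΔT = 304.1 − 294 = 10.10 K.
COP_Carnot = T_H/ΔT = 304.10/10.10 = 30.11.
Q̇_max = COP_Carnot × Ẇ = 30.11 × 21100 Btu/h = 635300 Btu/h.

635000 Btu/h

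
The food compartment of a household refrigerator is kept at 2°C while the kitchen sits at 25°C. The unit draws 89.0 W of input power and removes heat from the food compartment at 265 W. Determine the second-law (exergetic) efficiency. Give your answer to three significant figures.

COP_actual = Q̇_C/Ẇ = 265.0/89.00 = 2.978.
In absolute terms T_C = 275.15 K and T_H = 298.15 K, so ΔT = 23.00 K.
COP_Carnot = T_C/ΔT = 275.15/23.00 = 11.96.
η_II = COP_actual/COP_Carnot = 2.978/11.96 = 0.2489.

0.249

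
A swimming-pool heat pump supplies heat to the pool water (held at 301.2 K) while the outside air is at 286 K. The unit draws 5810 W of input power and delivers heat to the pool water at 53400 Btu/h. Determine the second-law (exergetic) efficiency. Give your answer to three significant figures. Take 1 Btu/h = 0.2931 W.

0.136

Converting, Q̇_H = 53400 Btu/h = 15650 W, so COP_actual = Q̇_H/Ẇ = 15650/5810 = 2.694.
The reservoir spacing is ΔT = 301.2 − 286 = 15.20 K.
COP_Carnot = T_H/ΔT = 301.20/15.20 = 19.82.
η_II = COP_actual/COP_Carnot = 2.694/19.82 = 0.1359.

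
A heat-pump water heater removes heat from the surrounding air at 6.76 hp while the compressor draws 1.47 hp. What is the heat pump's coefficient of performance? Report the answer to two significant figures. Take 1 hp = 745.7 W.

The first law gives Q̇_H = Q̇_C + Ẇ, so the three rates are Q̇_C = 6.760, Q̇_H = 8.230, Ẇ = 1.470 hp.
COP_HP = Q̇_H/Ẇ = 8.230/1.470 = 5.599.

5.6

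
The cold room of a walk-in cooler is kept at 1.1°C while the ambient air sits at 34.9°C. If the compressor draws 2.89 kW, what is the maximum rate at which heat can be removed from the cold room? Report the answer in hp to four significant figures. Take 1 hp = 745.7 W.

In absolute terms T_C = 274.25 K and T_H = 308.05 K, so ΔT = 33.80 K.
COP_Carnot = T_C/ΔT = 274.25/33.80 = 8.114.
Q̇_max = COP_Carnot × Ẇ = 8.114 × 2.890 kW = 23.45 kW = 31.45 hp.

31.45 hp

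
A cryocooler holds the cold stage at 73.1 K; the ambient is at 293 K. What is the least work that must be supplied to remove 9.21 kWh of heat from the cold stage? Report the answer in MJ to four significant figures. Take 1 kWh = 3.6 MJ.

99.74 MJ

The reservoir spacing is ΔT = 293 − 73.1 = 219.9 K.
The reversible limit is COP_R = T_C/ΔT = 0.3324, so W_min = Q_C/COP = Q_C·ΔT/T_C.
W_min = 9.210 × 219.9/73.10 = 27.71 kWh = 99.74 MJ.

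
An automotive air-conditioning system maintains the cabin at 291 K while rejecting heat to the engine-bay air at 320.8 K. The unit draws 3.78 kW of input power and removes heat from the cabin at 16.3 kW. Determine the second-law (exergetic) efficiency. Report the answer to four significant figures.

COP_actual = Q̇_C/Ẇ = 16.30/3.780 = 4.312.
The reservoir spacing is ΔT = 320.8 − 291 = 29.80 K.
COP_Carnot = T_C/ΔT = 291.00/29.80 = 9.765.
η_II = COP_actual/COP_Carnot = 4.312/9.765 = 0.4416.

0.4416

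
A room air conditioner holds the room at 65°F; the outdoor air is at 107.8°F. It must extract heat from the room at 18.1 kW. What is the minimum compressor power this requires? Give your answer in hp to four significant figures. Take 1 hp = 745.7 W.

In absolute terms T_C = 291.48 K and T_H = 315.26 K, so ΔT = 23.78 K.
COP_Carnot = T_C/ΔT = 291.48/23.78 = 12.26.
Ẇ_min = Q̇/COP_Carnot = 18.10/12.26 = 1.477 kW = 1.980 hp.

1.980 hp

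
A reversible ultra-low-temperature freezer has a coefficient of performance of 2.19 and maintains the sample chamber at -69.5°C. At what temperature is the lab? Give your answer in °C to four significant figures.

COP_R = T_C/(T_H − T_C) gives T_H − T_C = T_C/COP.
With T_C = 203.65 K, T_H = 203.65 × (1 + 1/2.19) = 296.64 K.
Converting, 296.64 K = 23.49°C.

23.49 °C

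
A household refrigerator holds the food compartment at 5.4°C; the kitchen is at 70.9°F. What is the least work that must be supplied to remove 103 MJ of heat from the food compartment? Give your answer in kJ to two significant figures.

6000 kJ

In absolute terms T_C = 278.55 K and T_H = 294.76 K, so ΔT = 16.21 K.
The reversible limit is COP_R = T_C/ΔT = 17.18, so W_min = Q_C/COP = Q_C·ΔT/T_C.
W_min = 103.0 × 16.21/278.55 = 5.994 MJ = 5994 kJ.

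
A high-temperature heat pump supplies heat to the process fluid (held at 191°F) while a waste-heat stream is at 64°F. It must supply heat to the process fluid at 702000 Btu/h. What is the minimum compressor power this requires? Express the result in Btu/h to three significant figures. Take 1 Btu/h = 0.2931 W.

In absolute terms T_C = 290.93 K and T_H = 361.48 K, so ΔT = 70.56 K.
COP_Carnot = T_H/ΔT = 361.48/70.56 = 5.123.
Ẇ_min = Q̇/COP_Carnot = 702000/5.123 = 137000 Btu/h.

137000 Btu/h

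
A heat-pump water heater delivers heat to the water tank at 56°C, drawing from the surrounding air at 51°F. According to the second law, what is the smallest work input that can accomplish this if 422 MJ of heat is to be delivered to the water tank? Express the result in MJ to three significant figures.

In absolute terms T_C = 283.71 K and T_H = 329.15 K, so ΔT = 45.44 K.
The reversible limit is COP_HP = T_H/ΔT = 7.243, so W_min = Q_H/COP = Q_H·ΔT/T_H.
W_min = 422.0 × 45.44/329.15 = 58.26 MJ.

58.3 MJ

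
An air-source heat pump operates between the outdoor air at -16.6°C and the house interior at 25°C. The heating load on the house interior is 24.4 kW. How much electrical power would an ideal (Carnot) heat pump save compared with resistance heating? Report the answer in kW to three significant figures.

In absolute terms T_C = 256.55 K and T_H = 298.15 K, so ΔT = 41.60 K.
COP_Carnot = T_H/ΔT = 298.15/41.60 = 7.167.
Resistance heating needs Ẇ_res = Q̇_H = 24.40 kW; the reversible heat pump needs only Ẇ_hp = Q̇_H/COP = 3.404 kW.
Saving = 24.40 − 3.404 = 21.00 kW.

21.0 kW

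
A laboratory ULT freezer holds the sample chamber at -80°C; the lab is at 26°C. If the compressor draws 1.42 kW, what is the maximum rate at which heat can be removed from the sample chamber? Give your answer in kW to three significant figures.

2.59 kW

In absolute terms T_C = 193.15 K and T_H = 299.15 K, so ΔT = 106.0 K.
COP_Carnot = T_C/ΔT = 193.15/106.0 = 1.822.
Q̇_max = COP_Carnot × Ẇ = 1.822 × 1.420 kW = 2.587 kW.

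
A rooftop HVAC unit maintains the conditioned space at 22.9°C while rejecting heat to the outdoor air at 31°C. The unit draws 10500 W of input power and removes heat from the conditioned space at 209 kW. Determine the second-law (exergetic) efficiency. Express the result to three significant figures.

0.545

Converting, Q̇_C = 209.0 kW = 209000 W, so COP_actual = Q̇_C/Ẇ = 209000/10500 = 19.90.
In absolute terms T_C = 296.05 K and T_H = 304.15 K, so ΔT = 8.100 K.
COP_Carnot = T_C/ΔT = 296.05/8.100 = 36.55.
η_II = COP_actual/COP_Carnot = 19.90/36.55 = 0.5446.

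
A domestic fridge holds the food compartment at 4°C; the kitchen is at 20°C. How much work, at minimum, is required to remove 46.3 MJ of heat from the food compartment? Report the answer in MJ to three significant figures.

2.67 MJ

In absolute terms T_C = 277.15 K and T_H = 293.15 K, so ΔT = 16.00 K.
The reversible limit is COP_R = T_C/ΔT = 17.32, so W_min = Q_C/COP = Q_C·ΔT/T_C.
W_min = 46.30 × 16.00/277.15 = 2.673 MJ.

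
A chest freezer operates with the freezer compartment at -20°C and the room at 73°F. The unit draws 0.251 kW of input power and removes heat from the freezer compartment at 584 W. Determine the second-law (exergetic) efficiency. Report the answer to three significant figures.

Converting, Q̇_C = 584.0 W = 0.5840 kW, so COP_actual = Q̇_C/Ẇ = 0.5840/0.2510 = 2.327.
In absolute terms T_C = 253.15 K and T_H = 295.93 K, so ΔT = 42.78 K.
COP_Carnot = T_C/ΔT = 253.15/42.78 = 5.918.
η_II = COP_actual/COP_Carnot = 2.327/5.918 = 0.3932.

0.393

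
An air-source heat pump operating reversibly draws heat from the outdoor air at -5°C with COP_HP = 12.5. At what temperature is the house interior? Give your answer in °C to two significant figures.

18 °C

COP_HP = T_H/(T_H − T_C) rearranges to T_H = COP·T_C/(COP − 1).
With T_C = 268.15 K, T_H = 12.5 × 268.15/11.50 = 291.47 K.
Converting, 291.47 K = 18.32°C.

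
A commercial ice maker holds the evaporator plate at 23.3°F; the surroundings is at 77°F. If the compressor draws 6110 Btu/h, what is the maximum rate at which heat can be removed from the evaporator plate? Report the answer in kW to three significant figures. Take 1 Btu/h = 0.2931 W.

16.1 kW

In absolute terms T_C = 268.32 K and T_H = 298.15 K, so ΔT = 29.83 K.
COP_Carnot = T_C/ΔT = 268.32/29.83 = 8.994.
Q̇_max = COP_Carnot × Ẇ = 8.994 × 6110 Btu/h = 54950 Btu/h = 16.11 kW.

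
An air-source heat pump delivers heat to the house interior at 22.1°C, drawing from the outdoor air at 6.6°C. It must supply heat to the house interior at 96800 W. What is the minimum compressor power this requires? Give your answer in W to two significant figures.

In absolute terms T_C = 279.75 K and T_H = 295.25 K, so ΔT = 15.50 K.
COP_Carnot = T_H/ΔT = 295.25/15.50 = 19.05.
Ẇ_min = Q̇/COP_Carnot = 96800/19.05 = 5082 W.

5100 W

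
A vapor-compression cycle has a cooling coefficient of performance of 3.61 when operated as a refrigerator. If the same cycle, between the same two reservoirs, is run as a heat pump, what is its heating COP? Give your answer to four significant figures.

The first law on one cycle gives Q_H = Q_C + W, so Q_H/W = Q_C/W + 1.
COP_HP = COP_R + 1 = 3.61 + 1 = 4.61.

4.610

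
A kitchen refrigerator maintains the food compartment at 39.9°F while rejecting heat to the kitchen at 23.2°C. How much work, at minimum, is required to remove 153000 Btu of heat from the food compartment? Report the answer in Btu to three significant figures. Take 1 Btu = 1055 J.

10400 Btu

In absolute terms T_C = 277.54 K and T_H = 296.35 K, so ΔT = 18.81 K.
The reversible limit is COP_R = T_C/ΔT = 14.75, so W_min = Q_C/COP = Q_C·ΔT/T_C.
W_min = 153000 × 18.81/277.54 = 10370 Btu.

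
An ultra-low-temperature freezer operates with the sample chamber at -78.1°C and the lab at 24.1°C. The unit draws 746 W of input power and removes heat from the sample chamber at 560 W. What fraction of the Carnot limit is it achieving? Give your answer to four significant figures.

0.3933

COP_actual = Q̇_C/Ẇ = 560.0/746.0 = 0.7507.
In absolute terms T_C = 195.05 K and T_H = 297.25 K, so ΔT = 102.2 K.
COP_Carnot = T_C/ΔT = 195.05/102.2 = 1.909.
η_II = COP_actual/COP_Carnot = 0.7507/1.909 = 0.3933.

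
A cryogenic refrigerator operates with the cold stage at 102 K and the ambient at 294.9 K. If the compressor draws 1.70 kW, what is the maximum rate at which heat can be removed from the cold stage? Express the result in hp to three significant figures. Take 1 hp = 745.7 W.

1.21 hp

The reservoir spacing is ΔT = 294.9 − 102 = 192.9 K.
COP_Carnot = T_C/ΔT = 102.00/192.9 = 0.5288.
Q̇_max = COP_Carnot × Ẇ = 0.5288 × 1.700 kW = 0.8989 kW = 1.205 hp.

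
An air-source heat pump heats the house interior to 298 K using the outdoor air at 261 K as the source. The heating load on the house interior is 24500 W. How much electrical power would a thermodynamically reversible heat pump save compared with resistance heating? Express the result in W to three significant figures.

The reservoir spacing is ΔT = 298 − 261 = 37.00 K.
COP_Carnot = T_H/ΔT = 298.00/37.00 = 8.054.
Resistance heating needs Ẇ_res = Q̇_H = 24500 W; the reversible heat pump needs only Ẇ_hp = Q̇_H/COP = 3042 W.
Saving = 24500 − 3042 = 21460 W.

21500 W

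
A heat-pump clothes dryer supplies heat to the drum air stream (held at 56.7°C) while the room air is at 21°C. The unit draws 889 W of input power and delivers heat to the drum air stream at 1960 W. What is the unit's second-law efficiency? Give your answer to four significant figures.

COP_actual = Q̇_H/Ẇ = 1960/889.0 = 2.205.
In absolute terms T_C = 294.15 K and T_H = 329.85 K, so ΔT = 35.70 K.
COP_Carnot = T_H/ΔT = 329.85/35.70 = 9.239.
η_II = COP_actual/COP_Carnot = 2.205/9.239 = 0.2386.

0.2386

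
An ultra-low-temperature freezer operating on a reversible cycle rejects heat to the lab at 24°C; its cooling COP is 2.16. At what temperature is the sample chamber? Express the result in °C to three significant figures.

-70.0 °C

For a Carnot refrigerator COP_R = T_C/(T_H − T_C), so T_C = COP·T_H/(1 + COP).
With T_H = 297.15 K, T_C = 2.16 × 297.15/3.160 = 203.12 K.
Converting, 203.12 K = -70.03°C.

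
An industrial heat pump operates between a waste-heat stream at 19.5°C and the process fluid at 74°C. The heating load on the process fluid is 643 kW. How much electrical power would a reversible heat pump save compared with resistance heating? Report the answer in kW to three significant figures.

542 kW

In absolute terms T_C = 292.65 K and T_H = 347.15 K, so ΔT = 54.50 K.
COP_Carnot = T_H/ΔT = 347.15/54.50 = 6.370.
Resistance heating needs Ẇ_res = Q̇_H = 643.0 kW; the reversible heat pump needs only Ẇ_hp = Q̇_H/COP = 100.9 kW.
Saving = 643.0 − 100.9 = 542.1 kW.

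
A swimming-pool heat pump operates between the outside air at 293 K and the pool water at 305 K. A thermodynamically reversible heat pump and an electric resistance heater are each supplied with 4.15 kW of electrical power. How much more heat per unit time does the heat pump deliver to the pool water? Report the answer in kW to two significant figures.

100 kW

The reservoir spacing is ΔT = 305 − 293 = 12.00 K.
COP_Carnot = T_H/ΔT = 305.00/12.00 = 25.42.
The heat pump delivers Q̇_H = COP × Ẇ = 105.5 kW; the resistance heater delivers Ẇ = 4.150 kW.
Extra = (COP − 1)·Ẇ = 101.3 kW.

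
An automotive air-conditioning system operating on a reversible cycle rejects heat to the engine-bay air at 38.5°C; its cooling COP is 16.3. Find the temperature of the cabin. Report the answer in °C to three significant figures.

20.5 °C

For a Carnot refrigerator COP_R = T_C/(T_H − T_C), so T_C = COP·T_H/(1 + COP).
With T_H = 311.65 K, T_C = 16.3 × 311.65/17.30 = 293.64 K.
Converting, 293.64 K = 20.49°C.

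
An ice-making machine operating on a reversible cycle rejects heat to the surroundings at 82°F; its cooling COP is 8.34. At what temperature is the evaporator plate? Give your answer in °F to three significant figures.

For a Carnot refrigerator COP_R = T_C/(T_H − T_C), so T_C = COP·T_H/(1 + COP).
With T_H = 300.93 K, T_C = 8.34 × 300.93/9.340 = 268.71 K.
Converting, 268.71 K = 24.01°F.

24.0 °F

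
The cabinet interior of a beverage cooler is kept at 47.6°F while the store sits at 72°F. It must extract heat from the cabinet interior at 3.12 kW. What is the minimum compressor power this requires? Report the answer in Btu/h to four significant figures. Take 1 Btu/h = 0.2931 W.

In absolute terms T_C = 281.82 K and T_H = 295.37 K, so ΔT = 13.56 K.
COP_Carnot = T_C/ΔT = 281.82/13.56 = 20.79.
Ẇ_min = Q̇/COP_Carnot = 3.120/20.79 = 0.1501 kW = 512.0 Btu/h.

512.0 Btu/h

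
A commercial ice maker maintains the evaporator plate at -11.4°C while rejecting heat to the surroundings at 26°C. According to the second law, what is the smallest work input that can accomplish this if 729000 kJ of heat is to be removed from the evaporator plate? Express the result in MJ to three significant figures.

104 MJ

In absolute terms T_C = 261.75 K and T_H = 299.15 K, so ΔT = 37.40 K.
The reversible limit is COP_R = T_C/ΔT = 6.999, so W_min = Q_C/COP = Q_C·ΔT/T_C.
W_min = 729000 × 37.40/261.75 = 104200 kJ = 104.2 MJ.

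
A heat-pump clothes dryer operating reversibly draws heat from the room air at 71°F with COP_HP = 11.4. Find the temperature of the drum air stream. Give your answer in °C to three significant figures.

COP_HP = T_H/(T_H − T_C) rearranges to T_H = COP·T_C/(COP − 1).
With T_C = 294.82 K, T_H = 11.4 × 294.82/10.40 = 323.16 K.
Converting, 323.16 K = 50.01°C.

50.0 °C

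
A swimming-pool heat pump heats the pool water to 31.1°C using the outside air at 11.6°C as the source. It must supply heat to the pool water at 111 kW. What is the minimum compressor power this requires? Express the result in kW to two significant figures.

7.1 kW

In absolute terms T_C = 284.75 K and T_H = 304.25 K, so ΔT = 19.50 K.
COP_Carnot = T_H/ΔT = 304.25/19.50 = 15.60.
Ẇ_min = Q̇/COP_Carnot = 111.0/15.60 = 7.114 kW.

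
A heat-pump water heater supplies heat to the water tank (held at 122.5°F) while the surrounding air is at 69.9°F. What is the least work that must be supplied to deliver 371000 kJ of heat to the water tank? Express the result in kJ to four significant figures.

33520 kJ

In absolute terms T_C = 294.21 K and T_H = 323.43 K, so ΔT = 29.22 K.
The reversible limit is COP_HP = T_H/ΔT = 11.07, so W_min = Q_H/COP = Q_H·ΔT/T_H.
W_min = 371000 × 29.22/323.43 = 33520 kJ.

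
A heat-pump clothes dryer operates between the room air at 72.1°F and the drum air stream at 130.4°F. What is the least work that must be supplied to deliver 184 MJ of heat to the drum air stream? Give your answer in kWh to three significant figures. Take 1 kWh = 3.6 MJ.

In absolute terms T_C = 295.43 K and T_H = 327.82 K, so ΔT = 32.39 K.
The reversible limit is COP_HP = T_H/ΔT = 10.12, so W_min = Q_H/COP = Q_H·ΔT/T_H.
W_min = 184.0 × 32.39/327.82 = 18.18 MJ = 5.050 kWh.

5.05 kWh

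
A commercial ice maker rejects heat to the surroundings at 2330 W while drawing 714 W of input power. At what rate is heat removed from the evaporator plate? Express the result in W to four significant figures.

For a cyclic device the first law requires Q̇_H = Q̇_C + Ẇ.
Q̇_C = Q̇_H − Ẇ = 1616 W.

1616 W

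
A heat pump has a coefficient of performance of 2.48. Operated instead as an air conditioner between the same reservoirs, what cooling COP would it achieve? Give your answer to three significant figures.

Since Q_H = Q_C + W for any cycle, COP_R = Q_C/W = Q_H/W − 1.
COP_R = 2.48 − 1 = 1.48.

1.48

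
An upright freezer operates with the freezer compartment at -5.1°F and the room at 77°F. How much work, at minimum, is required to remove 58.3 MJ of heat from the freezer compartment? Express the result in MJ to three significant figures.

In absolute terms T_C = 252.54 K and T_H = 298.15 K, so ΔT = 45.61 K.
The reversible limit is COP_R = T_C/ΔT = 5.537, so W_min = Q_C/COP = Q_C·ΔT/T_C.
W_min = 58.30 × 45.61/252.54 = 10.53 MJ.

10.5 MJ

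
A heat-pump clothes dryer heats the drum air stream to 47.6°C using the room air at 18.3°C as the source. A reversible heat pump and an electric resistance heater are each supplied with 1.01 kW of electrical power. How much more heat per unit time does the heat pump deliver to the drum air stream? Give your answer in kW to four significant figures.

10.05 kW

In absolute terms T_C = 291.45 K and T_H = 320.75 K, so ΔT = 29.30 K.
COP_Carnot = T_H/ΔT = 320.75/29.30 = 10.95.
The heat pump delivers Q̇_H = COP × Ẇ = 11.06 kW; the resistance heater delivers Ẇ = 1.010 kW.
Extra = (COP − 1)·Ẇ = 10.05 kW.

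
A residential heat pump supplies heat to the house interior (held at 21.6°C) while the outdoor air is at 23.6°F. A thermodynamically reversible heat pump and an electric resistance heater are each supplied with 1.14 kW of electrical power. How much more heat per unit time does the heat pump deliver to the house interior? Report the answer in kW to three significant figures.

11.7 kW

In absolute terms T_C = 268.48 K and T_H = 294.75 K, so ΔT = 26.27 K.
COP_Carnot = T_H/ΔT = 294.75/26.27 = 11.22.
The heat pump delivers Q̇_H = COP × Ẇ = 12.79 kW; the resistance heater delivers Ẇ = 1.140 kW.
Extra = (COP − 1)·Ẇ = 11.65 kW.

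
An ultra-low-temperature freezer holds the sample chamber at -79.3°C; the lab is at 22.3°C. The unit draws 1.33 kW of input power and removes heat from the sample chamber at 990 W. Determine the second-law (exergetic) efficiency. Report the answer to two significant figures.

0.39

Converting, Q̇_C = 990.0 W = 0.9900 kW, so COP_actual = Q̇_C/Ẇ = 0.9900/1.330 = 0.7444.
In absolute terms T_C = 193.85 K and T_H = 295.45 K, so ΔT = 101.6 K.
COP_Carnot = T_C/ΔT = 193.85/101.6 = 1.908.
η_II = COP_actual/COP_Carnot = 0.7444/1.908 = 0.3901.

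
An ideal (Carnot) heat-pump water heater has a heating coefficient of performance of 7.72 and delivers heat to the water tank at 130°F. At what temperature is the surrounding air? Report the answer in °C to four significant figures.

COP_HP = T_H/(T_H − T_C) gives T_H − T_C = T_H/COP.
With T_H = 327.59 K, T_C = 327.59 × (1 − 1/7.72) = 285.16 K.
Converting, 285.16 K = 12.01°C.

12.01 °C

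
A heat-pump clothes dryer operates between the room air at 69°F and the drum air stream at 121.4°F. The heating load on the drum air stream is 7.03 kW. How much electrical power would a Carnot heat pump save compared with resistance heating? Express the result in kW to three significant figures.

6.40 kW

In absolute terms T_C = 293.71 K and T_H = 322.82 K, so ΔT = 29.11 K.
COP_Carnot = T_H/ΔT = 322.82/29.11 = 11.09.
Resistance heating needs Ẇ_res = Q̇_H = 7.030 kW; the reversible heat pump needs only Ẇ_hp = Q̇_H/COP = 0.6340 kW.
Saving = 7.030 − 0.6340 = 6.396 kW.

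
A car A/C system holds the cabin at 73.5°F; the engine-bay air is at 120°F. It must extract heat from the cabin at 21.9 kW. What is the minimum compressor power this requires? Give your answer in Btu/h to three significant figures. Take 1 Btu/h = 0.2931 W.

In absolute terms T_C = 296.21 K and T_H = 322.04 K, so ΔT = 25.83 K.
COP_Carnot = T_C/ΔT = 296.21/25.83 = 11.47.
Ẇ_min = Q̇/COP_Carnot = 21.90/11.47 = 1.910 kW = 6517 Btu/h.

6520 Btu/h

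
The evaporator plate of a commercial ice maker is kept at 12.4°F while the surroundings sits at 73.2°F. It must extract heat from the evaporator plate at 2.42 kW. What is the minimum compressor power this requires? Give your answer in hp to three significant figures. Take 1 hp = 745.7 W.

In absolute terms T_C = 262.26 K and T_H = 296.04 K, so ΔT = 33.78 K.
COP_Carnot = T_C/ΔT = 262.26/33.78 = 7.764.
Ẇ_min = Q̇/COP_Carnot = 2.420/7.764 = 0.3117 kW = 0.4180 hp.

0.418 hp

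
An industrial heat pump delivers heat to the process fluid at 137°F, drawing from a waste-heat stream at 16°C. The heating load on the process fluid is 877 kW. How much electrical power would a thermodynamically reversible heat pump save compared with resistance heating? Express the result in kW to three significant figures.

765 kW

In absolute terms T_C = 289.15 K and T_H = 331.48 K, so ΔT = 42.33 K.
COP_Carnot = T_H/ΔT = 331.48/42.33 = 7.830.
Resistance heating needs Ẇ_res = Q̇_H = 877.0 kW; the reversible heat pump needs only Ẇ_hp = Q̇_H/COP = 112.0 kW.
Saving = 877.0 − 112.0 = 765.0 kW.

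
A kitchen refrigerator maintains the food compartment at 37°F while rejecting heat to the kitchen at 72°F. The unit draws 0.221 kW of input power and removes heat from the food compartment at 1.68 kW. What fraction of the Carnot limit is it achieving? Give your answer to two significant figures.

COP_actual = Q̇_C/Ẇ = 1.680/0.2210 = 7.602.
In absolute terms T_C = 275.93 K and T_H = 295.37 K, so ΔT = 19.44 K.
COP_Carnot = T_C/ΔT = 275.93/19.44 = 14.19.
η_II = COP_actual/COP_Carnot = 7.602/14.19 = 0.5357.

0.54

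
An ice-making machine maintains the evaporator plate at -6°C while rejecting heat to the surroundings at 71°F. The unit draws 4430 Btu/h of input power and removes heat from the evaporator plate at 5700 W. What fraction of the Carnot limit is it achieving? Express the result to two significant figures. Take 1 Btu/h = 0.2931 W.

Converting, Q̇_C = 5700 W = 19450 Btu/h, so COP_actual = Q̇_C/Ẇ = 19450/4430 = 4.390.
In absolute terms T_C = 267.15 K and T_H = 294.82 K, so ΔT = 27.67 K.
COP_Carnot = T_C/ΔT = 267.15/27.67 = 9.656.
η_II = COP_actual/COP_Carnot = 4.390/9.656 = 0.4546.

0.45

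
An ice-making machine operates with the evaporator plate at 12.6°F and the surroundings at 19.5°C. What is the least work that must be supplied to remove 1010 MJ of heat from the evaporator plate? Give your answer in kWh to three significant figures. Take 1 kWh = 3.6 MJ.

32.4 kWh

In absolute terms T_C = 262.37 K and T_H = 292.65 K, so ΔT = 30.28 K.
The reversible limit is COP_R = T_C/ΔT = 8.666, so W_min = Q_C/COP = Q_C·ΔT/T_C.
W_min = 1010 × 30.28/262.37 = 116.6 MJ = 32.38 kWh.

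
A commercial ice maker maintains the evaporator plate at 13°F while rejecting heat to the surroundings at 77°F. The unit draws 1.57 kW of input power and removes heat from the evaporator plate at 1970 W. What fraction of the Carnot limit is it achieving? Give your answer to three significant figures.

Converting, Q̇_C = 1970 W = 1.970 kW, so COP_actual = Q̇_C/Ẇ = 1.970/1.570 = 1.255.
In absolute terms T_C = 262.59 K and T_H = 298.15 K, so ΔT = 35.56 K.
COP_Carnot = T_C/ΔT = 262.59/35.56 = 7.385.
η_II = COP_actual/COP_Carnot = 1.255/7.385 = 0.1699.

0.170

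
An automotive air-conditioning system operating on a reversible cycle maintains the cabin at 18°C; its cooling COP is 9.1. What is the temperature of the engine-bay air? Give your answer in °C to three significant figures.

COP_R = T_C/(T_H − T_C) gives T_H − T_C = T_C/COP.
With T_C = 291.15 K, T_H = 291.15 × (1 + 1/9.1) = 323.14 K.
Converting, 323.14 K = 49.99°C.

50.0 °C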